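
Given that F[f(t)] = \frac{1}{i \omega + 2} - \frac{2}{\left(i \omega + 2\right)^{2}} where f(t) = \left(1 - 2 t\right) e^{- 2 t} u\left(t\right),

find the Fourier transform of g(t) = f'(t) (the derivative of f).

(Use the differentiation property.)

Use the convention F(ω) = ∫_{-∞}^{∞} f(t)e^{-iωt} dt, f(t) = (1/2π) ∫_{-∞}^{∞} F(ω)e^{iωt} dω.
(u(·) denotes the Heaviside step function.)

F[g](ω) = \frac{\omega^{2}}{\omega^{2} - 4 i \omega - 4}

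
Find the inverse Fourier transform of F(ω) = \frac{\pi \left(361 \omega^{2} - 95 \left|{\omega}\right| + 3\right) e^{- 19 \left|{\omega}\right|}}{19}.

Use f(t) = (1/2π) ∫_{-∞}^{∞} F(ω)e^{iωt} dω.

f(t) = \frac{8 t^{4}}{\left(t^{2} + 361\right)^{3}}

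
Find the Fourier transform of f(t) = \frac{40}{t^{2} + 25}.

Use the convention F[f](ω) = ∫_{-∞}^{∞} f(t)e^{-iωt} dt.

F(ω) = 8 \pi e^{- 5 \left|{\omega}\right|}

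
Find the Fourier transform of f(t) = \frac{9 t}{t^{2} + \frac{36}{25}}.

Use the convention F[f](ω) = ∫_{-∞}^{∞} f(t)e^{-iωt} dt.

F(ω) = - 9 i \pi e^{- \frac{6 \left|{\omega}\right|}{5}} \operatorname{sign}{\left(\omega \right)}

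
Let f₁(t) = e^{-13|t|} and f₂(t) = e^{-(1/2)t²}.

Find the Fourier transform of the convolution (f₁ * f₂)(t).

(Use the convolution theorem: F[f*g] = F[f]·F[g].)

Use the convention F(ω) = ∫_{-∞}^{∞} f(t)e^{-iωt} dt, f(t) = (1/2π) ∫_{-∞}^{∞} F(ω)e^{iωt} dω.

F[f₁*f₂](ω) = \frac{26 \sqrt{2} \sqrt{\pi} e^{- \frac{\omega^{2}}{2}}}{\omega^{2} + 169}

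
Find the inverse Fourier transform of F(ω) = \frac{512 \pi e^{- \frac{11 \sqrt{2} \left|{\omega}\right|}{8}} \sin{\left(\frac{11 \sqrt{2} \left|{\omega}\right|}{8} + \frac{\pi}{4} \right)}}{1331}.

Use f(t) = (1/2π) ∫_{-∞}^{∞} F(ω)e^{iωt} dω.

f(t) = \frac{8}{t^{4} + \frac{14641}{256}}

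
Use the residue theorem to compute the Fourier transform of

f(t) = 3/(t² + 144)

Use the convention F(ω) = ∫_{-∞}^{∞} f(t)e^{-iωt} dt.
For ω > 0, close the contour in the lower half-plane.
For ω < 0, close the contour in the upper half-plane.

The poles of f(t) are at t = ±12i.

Let g(z) = f(z)e^{-iωz}; for large |z| the factor e^{-iωz} decays in the lower half-plane when ω > 0 and in the upper half-plane when ω < 0.

Case ω > 0 (lower half-plane, clockwise contour ⇒ F(ω) = -2πi·ΣRes):
  Res_{z = - 12 i} g(z) = \frac{i e^{- 12 \omega}}{8}
  F(ω) = -2πi·ΣRes = \frac{\pi e^{- 12 \omega}}{4}

Case ω < 0 (upper half-plane, counterclockwise contour ⇒ F(ω) = +2πi·ΣRes):
  Res_{z = 12 i} g(z) = - \frac{i e^{12 \omega}}{8}
  F(ω) = 2πi·ΣRes = \frac{\pi e^{12 \omega}}{4}

Both cases combine into a single formula in |ω|:

F(ω) = \frac{\pi e^{- 12 \left|{\omega}\right|}}{4}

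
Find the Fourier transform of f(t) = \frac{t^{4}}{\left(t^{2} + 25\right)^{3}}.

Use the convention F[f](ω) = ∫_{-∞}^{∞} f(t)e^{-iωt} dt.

F(ω) = \frac{\pi \left(25 \omega^{2} - 25 \left|{\omega}\right| + 3\right) e^{- 5 \left|{\omega}\right|}}{40}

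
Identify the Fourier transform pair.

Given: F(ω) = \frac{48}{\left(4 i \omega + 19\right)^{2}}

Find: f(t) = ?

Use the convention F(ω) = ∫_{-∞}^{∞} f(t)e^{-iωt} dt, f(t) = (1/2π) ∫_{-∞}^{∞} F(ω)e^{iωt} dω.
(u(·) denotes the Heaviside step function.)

f(t) = 3 t e^{- \frac{19 t}{4}} u\left(t\right)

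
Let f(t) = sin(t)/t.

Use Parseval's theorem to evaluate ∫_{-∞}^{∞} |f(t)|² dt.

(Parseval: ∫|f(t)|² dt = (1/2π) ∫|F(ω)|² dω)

∫|f(t)|² dt = \pi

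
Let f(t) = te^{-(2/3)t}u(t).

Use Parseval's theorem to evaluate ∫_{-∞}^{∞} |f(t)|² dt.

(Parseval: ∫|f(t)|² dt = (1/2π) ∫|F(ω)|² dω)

∫|f(t)|² dt = \frac{27}{32}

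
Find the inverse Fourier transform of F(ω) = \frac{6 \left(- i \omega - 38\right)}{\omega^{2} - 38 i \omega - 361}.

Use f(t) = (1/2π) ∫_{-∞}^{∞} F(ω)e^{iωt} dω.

f(t) = 6 \left(19 t + 1\right) e^{- 19 t} u\left(t\right)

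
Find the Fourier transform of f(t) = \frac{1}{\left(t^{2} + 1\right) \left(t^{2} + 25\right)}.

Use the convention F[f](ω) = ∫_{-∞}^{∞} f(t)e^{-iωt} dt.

F(ω) = \frac{\pi e^{- \left|{\omega}\right|}}{24} - \frac{\pi e^{- 5 \left|{\omega}\right|}}{120}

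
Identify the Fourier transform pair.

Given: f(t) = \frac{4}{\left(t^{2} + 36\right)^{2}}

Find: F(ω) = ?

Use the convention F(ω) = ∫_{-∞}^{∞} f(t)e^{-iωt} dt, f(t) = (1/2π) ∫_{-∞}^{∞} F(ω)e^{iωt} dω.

F(ω) = \frac{\pi \left(6 \left|{\omega}\right| + 1\right) e^{- 6 \left|{\omega}\right|}}{108}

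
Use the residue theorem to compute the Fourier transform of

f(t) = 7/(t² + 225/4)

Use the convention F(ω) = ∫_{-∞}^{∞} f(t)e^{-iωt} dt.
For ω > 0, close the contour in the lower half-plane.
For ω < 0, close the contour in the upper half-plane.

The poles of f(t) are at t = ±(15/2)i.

Let g(z) = f(z)e^{-iωz}; for large |z| the factor e^{-iωz} decays in the lower half-plane when ω > 0 and in the upper half-plane when ω < 0.

Case ω > 0 (lower half-plane, clockwise contour ⇒ F(ω) = -2πi·ΣRes):
  Res_{z = - \frac{15 i}{2}} g(z) = \frac{7 i e^{- \frac{15 \omega}{2}}}{15}
  F(ω) = -2πi·ΣRes = \frac{14 \pi e^{- \frac{15 \omega}{2}}}{15}

Case ω < 0 (upper half-plane, counterclockwise contour ⇒ F(ω) = +2πi·ΣRes):
  Res_{z = \frac{15 i}{2}} g(z) = - \frac{7 i e^{\frac{15 \omega}{2}}}{15}
  F(ω) = 2πi·ΣRes = \frac{14 \pi e^{\frac{15 \omega}{2}}}{15}

Both cases combine into a single formula in |ω|:

F(ω) = \frac{14 \pi e^{- \frac{15 \left|{\omega}\right|}{2}}}{15}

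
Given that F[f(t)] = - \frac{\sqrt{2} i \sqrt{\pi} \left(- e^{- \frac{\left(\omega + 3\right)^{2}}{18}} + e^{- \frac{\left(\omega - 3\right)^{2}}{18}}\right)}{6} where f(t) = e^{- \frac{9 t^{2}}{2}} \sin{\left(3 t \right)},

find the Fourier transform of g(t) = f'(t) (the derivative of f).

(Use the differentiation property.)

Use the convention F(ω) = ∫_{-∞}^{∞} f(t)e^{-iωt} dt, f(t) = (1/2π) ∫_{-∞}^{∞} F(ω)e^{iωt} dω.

F[g](ω) = \frac{\sqrt{2} \sqrt{\pi} \omega \left(e^{\frac{2 \omega}{3}} - 1\right) e^{- \frac{\omega^{2}}{18} - \frac{\omega}{3} - \frac{1}{2}}}{6}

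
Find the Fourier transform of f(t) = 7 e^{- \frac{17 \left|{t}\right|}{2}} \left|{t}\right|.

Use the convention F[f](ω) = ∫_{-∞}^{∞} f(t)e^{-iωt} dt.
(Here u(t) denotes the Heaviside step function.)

F(ω) = \frac{56 \left(289 - 4 \omega^{2}\right)}{\left(4 \omega^{2} + 289\right)^{2}}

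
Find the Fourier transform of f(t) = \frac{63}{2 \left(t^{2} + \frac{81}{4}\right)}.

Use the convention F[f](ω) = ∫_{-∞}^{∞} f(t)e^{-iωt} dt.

F(ω) = 7 \pi e^{- \frac{9 \left|{\omega}\right|}{2}}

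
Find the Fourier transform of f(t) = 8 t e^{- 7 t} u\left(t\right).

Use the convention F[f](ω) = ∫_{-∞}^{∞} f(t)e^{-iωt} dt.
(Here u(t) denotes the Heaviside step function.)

F(ω) = \frac{8}{\left(i \omega + 7\right)^{2}}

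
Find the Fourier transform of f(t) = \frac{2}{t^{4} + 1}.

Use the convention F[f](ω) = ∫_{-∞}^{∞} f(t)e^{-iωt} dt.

F(ω) = 2 \pi e^{- \frac{\sqrt{2} \left|{\omega}\right|}{2}} \sin{\left(\frac{\sqrt{2} \left|{\omega}\right|}{2} + \frac{\pi}{4} \right)}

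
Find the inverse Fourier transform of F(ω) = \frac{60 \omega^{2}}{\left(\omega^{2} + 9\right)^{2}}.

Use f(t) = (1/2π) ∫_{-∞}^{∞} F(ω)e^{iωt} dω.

f(t) = 5 \left(1 - 3 \left|{t}\right|\right) e^{- 3 \left|{t}\right|}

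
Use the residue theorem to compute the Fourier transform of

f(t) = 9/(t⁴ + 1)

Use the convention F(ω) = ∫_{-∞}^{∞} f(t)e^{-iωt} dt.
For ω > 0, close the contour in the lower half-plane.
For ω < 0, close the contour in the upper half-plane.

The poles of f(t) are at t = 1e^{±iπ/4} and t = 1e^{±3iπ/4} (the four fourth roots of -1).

Let g(z) = f(z)e^{-iωz}; for large |z| the factor e^{-iωz} decays in the lower half-plane when ω > 0 and in the upper half-plane when ω < 0.

Case ω > 0 (lower half-plane, clockwise contour ⇒ F(ω) = -2πi·ΣRes):
  Res_{z = - \frac{\sqrt{2}}{2} - \frac{\sqrt{2} i}{2}} g(z) = \frac{9 \sqrt{2} i \left(1 - i\right) e^{\frac{\sqrt{2} \omega \left(-1 + i\right)}{2}}}{8}
  Res_{z = \frac{\sqrt{2}}{2} - \frac{\sqrt{2} i}{2}} g(z) = \frac{9 \sqrt{2} i \left(1 + i\right) e^{- \frac{\sqrt{2} \omega \left(1 + i\right)}{2}}}{8}
  F(ω) = -2πi·ΣRes = \frac{9 \sqrt{2} \pi \left(1 - i\right) \left(e^{\sqrt{2} i \omega} + i\right) e^{- \frac{\sqrt{2} \omega \left(1 + i\right)}{2}}}{4} = 9 \pi e^{- \frac{\sqrt{2} \omega}{2}} \sin{\left(\frac{\sqrt{2} \omega}{2} + \frac{\pi}{4} \right)}

Case ω < 0 (upper half-plane, counterclockwise contour ⇒ F(ω) = +2πi·ΣRes):
  Res_{z = \frac{\sqrt{2}}{2} + \frac{\sqrt{2} i}{2}} g(z) = \frac{9 \sqrt{2} i \left(-1 + i\right) e^{\frac{\sqrt{2} \omega \left(1 - i\right)}{2}}}{8}
  Res_{z = - \frac{\sqrt{2}}{2} + \frac{\sqrt{2} i}{2}} g(z) = \frac{9 \sqrt{2} \left(1 - i\right) e^{\frac{\sqrt{2} \omega \left(1 + i\right)}{2}}}{8}
  F(ω) = 2πi·ΣRes = - \frac{9 \sqrt{2} i \pi \left(i \left(1 - i\right) e^{\frac{\sqrt{2} \omega \left(1 - i\right)}{2}} - \left(1 - i\right) e^{\frac{\sqrt{2} \omega \left(1 + i\right)}{2}}\right)}{4} = 9 \pi e^{\frac{\sqrt{2} \omega}{2}} \cos{\left(\frac{\sqrt{2} \omega}{2} + \frac{\pi}{4} \right)}

Both cases combine into a single formula in |ω|:

F(ω) = 9 \pi e^{- \frac{\sqrt{2} \left|{\omega}\right|}{2}} \sin{\left(\frac{\sqrt{2} \left|{\omega}\right|}{2} + \frac{\pi}{4} \right)}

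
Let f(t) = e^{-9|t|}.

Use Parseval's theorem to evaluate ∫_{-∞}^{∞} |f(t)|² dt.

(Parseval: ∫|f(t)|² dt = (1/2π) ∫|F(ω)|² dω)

∫|f(t)|² dt = \frac{1}{9}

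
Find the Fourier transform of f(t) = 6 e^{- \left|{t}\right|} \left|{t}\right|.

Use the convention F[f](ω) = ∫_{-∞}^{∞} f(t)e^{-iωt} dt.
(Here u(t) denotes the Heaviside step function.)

F(ω) = \frac{12 \left(1 - \omega^{2}\right)}{\left(\omega^{2} + 1\right)^{2}}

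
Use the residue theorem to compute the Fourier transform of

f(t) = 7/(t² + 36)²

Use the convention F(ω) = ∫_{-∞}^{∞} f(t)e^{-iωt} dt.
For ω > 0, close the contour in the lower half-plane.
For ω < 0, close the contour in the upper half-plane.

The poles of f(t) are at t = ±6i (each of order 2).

Let g(z) = f(z)e^{-iωz}; for large |z| the factor e^{-iωz} decays in the lower half-plane when ω > 0 and in the upper half-plane when ω < 0.

Case ω > 0 (lower half-plane, clockwise contour ⇒ F(ω) = -2πi·ΣRes):
  Res_{z = - 6 i} g(z) = \frac{7 i \left(6 \omega + 1\right) e^{- 6 \omega}}{864} (pole of order 2)
  F(ω) = -2πi·ΣRes = \frac{7 \pi \left(6 \omega + 1\right) e^{- 6 \omega}}{432}

Case ω < 0 (upper half-plane, counterclockwise contour ⇒ F(ω) = +2πi·ΣRes):
  Res_{z = 6 i} g(z) = \frac{7 i \left(6 \omega - 1\right) e^{6 \omega}}{864} (pole of order 2)
  F(ω) = 2πi·ΣRes = \frac{7 \pi \left(1 - 6 \omega\right) e^{6 \omega}}{432}

Both cases combine into a single formula in |ω|:

F(ω) = \frac{7 \pi \left(6 \left|{\omega}\right| + 1\right) e^{- 6 \left|{\omega}\right|}}{432}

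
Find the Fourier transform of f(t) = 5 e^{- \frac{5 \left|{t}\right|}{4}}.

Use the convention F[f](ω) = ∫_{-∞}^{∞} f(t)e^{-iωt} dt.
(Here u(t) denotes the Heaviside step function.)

F(ω) = \frac{200}{16 \omega^{2} + 25}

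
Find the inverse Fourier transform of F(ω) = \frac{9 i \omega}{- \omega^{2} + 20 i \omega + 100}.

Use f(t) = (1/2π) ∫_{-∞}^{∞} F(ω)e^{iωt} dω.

f(t) = 9 \left(1 - 10 t\right) e^{- 10 t} u\left(t\right)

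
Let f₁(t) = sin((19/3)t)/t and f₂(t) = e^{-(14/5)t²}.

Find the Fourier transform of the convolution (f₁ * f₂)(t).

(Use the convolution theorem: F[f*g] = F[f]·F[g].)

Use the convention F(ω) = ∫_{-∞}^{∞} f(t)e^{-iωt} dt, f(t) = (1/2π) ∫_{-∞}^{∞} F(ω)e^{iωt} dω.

F[f₁*f₂](ω) = \begin{cases} \frac{\sqrt{70} \pi^{\frac{3}{2}} e^{- \frac{5 \omega^{2}}{56}}}{14} & \text{for}\: \omega > - \frac{19}{3} \wedge \omega < \frac{19}{3} \\0 & \text{otherwise} \end{cases}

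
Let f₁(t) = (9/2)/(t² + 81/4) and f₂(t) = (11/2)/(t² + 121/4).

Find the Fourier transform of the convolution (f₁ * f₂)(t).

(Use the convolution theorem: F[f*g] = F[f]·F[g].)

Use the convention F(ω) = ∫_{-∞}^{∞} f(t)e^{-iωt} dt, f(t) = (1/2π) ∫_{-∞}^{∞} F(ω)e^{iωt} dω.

F[f₁*f₂](ω) = \pi^{2} e^{- 10 \left|{\omega}\right|}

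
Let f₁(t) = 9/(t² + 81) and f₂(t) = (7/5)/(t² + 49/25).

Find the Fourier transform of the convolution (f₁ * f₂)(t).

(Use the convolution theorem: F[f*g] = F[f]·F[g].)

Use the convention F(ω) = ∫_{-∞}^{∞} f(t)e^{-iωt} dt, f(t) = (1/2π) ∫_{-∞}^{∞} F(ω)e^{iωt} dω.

F[f₁*f₂](ω) = \pi^{2} e^{- \frac{52 \left|{\omega}\right|}{5}}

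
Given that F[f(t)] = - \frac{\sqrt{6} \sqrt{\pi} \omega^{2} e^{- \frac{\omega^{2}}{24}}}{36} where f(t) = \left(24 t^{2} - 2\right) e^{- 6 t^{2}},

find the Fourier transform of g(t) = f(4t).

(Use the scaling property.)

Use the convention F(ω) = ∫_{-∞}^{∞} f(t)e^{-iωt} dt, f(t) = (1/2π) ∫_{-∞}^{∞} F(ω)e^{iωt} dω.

F[g](ω) = - \frac{\sqrt{6} \sqrt{\pi} \omega^{2} e^{- \frac{\omega^{2}}{384}}}{2304}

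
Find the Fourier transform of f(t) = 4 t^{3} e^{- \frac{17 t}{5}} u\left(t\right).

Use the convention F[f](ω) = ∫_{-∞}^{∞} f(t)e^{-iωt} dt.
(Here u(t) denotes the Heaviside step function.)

F(ω) = \frac{15000}{\left(5 i \omega + 17\right)^{4}}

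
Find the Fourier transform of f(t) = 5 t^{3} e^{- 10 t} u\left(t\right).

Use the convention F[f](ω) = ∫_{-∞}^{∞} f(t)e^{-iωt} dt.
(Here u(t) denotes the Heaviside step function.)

F(ω) = \frac{30}{\left(i \omega + 10\right)^{4}}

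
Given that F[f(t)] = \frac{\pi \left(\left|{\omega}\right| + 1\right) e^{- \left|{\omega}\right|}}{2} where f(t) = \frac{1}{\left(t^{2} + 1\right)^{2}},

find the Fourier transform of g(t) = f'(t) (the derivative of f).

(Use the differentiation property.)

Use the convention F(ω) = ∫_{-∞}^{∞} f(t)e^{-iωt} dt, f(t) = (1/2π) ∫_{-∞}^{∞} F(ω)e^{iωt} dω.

F[g](ω) = \frac{i \pi \omega \left(\left|{\omega}\right| + 1\right) e^{- \left|{\omega}\right|}}{2}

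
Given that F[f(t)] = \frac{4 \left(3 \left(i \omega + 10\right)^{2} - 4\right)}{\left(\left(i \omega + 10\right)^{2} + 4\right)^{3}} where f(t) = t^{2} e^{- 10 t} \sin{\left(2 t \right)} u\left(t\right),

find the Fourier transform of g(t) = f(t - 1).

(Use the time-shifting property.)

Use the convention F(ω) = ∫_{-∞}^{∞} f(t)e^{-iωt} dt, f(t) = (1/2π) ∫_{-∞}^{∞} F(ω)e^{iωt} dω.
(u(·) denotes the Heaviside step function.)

F[g](ω) = \frac{4 \left(3 \left(i \omega + 10\right)^{2} - 4\right) e^{- i \omega}}{\left(\left(i \omega + 10\right)^{2} + 4\right)^{3}}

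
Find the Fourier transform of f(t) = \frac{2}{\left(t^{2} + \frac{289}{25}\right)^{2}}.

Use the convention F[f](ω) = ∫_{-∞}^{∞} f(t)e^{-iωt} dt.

F(ω) = \frac{25 \pi \left(17 \left|{\omega}\right| + 5\right) e^{- \frac{17 \left|{\omega}\right|}{5}}}{4913}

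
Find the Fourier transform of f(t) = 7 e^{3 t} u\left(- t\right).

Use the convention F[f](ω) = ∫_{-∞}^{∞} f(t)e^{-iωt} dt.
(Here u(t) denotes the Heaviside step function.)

F(ω) = - \frac{7}{i \omega - 3}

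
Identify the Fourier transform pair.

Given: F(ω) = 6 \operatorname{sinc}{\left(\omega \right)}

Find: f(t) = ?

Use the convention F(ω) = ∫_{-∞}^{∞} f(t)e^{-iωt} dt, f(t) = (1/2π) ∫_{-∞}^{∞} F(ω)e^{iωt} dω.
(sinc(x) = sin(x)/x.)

f(t) = 3 \left(\begin{cases} 1 & \text{for}\: \left|{t}\right| < 1 \\0 & \text{otherwise} \end{cases}\right)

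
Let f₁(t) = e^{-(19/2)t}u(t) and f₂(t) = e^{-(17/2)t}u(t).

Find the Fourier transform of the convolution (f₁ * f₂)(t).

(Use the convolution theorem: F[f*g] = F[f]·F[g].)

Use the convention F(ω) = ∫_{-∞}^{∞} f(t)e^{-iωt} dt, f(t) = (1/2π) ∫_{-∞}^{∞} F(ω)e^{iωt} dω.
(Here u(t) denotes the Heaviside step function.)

F[f₁*f₂](ω) = \frac{4}{- 4 \omega^{2} + 72 i \omega + 323}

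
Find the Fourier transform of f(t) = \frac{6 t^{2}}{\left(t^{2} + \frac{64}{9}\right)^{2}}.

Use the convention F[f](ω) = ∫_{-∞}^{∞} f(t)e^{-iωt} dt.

F(ω) = \frac{3 \pi \left(3 - 8 \left|{\omega}\right|\right) e^{- \frac{8 \left|{\omega}\right|}{3}}}{8}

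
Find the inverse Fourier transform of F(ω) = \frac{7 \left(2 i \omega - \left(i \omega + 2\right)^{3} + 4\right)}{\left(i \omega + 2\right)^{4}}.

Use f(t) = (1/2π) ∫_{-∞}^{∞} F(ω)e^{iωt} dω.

f(t) = 7 \left(t^{2} - 1\right) e^{- 2 t} u\left(t\right)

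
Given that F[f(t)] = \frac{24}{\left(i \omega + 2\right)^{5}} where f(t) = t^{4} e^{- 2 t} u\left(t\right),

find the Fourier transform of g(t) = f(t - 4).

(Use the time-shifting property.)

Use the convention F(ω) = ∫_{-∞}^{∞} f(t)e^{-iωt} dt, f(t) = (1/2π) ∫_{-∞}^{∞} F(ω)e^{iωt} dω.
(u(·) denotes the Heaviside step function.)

F[g](ω) = \frac{24 e^{- 4 i \omega}}{\left(i \omega + 2\right)^{5}}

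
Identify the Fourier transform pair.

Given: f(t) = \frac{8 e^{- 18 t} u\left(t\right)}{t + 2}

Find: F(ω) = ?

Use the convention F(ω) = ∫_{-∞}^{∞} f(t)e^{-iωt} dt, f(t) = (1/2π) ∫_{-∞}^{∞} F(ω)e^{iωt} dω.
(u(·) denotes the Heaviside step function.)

F(ω) = 8 e^{2 i \omega + 36} \operatorname{E}_{1}\left(2 i \omega + 36\right)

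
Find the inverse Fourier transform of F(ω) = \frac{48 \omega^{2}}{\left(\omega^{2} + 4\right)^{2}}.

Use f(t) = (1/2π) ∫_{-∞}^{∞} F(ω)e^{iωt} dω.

f(t) = 6 \left(1 - 2 \left|{t}\right|\right) e^{- 2 \left|{t}\right|}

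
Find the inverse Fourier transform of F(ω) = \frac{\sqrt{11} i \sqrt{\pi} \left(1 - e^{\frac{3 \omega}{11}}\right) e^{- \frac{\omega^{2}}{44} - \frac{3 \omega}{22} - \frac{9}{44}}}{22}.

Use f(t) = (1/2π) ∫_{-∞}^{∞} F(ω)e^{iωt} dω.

f(t) = e^{- 11 t^{2}} \sin{\left(3 t \right)}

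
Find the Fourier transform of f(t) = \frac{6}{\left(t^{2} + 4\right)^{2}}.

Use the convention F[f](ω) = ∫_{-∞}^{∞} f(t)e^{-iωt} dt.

F(ω) = \frac{3 \pi \left(2 \left|{\omega}\right| + 1\right) e^{- 2 \left|{\omega}\right|}}{8}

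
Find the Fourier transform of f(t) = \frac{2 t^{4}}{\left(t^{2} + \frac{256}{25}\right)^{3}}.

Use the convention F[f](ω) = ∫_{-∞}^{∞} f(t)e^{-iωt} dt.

F(ω) = \frac{\pi \left(256 \omega^{2} - 400 \left|{\omega}\right| + 75\right) e^{- \frac{16 \left|{\omega}\right|}{5}}}{320}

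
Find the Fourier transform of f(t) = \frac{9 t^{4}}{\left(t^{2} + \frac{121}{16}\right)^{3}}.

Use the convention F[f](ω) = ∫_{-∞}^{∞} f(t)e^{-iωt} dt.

F(ω) = \frac{9 \pi \left(121 \omega^{2} - 220 \left|{\omega}\right| + 48\right) e^{- \frac{11 \left|{\omega}\right|}{4}}}{352}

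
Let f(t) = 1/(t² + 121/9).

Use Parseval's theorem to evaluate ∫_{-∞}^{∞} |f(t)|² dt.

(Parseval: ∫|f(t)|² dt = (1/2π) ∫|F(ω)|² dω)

∫|f(t)|² dt = \frac{27 \pi}{2662}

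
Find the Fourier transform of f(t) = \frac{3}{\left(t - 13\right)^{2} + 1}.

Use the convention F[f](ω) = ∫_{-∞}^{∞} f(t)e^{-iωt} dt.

F(ω) = 3 \pi e^{- 13 i \omega - \left|{\omega}\right|}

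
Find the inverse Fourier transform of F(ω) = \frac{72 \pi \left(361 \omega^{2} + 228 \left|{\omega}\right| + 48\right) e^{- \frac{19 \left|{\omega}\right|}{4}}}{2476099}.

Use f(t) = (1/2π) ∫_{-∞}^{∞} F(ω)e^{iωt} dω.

f(t) = \frac{9}{\left(t^{2} + \frac{361}{16}\right)^{3}}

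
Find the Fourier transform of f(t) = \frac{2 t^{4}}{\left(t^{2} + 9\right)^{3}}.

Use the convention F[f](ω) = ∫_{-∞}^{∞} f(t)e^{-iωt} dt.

F(ω) = \frac{\pi \left(3 \omega^{2} - 5 \left|{\omega}\right| + 1\right) e^{- 3 \left|{\omega}\right|}}{4}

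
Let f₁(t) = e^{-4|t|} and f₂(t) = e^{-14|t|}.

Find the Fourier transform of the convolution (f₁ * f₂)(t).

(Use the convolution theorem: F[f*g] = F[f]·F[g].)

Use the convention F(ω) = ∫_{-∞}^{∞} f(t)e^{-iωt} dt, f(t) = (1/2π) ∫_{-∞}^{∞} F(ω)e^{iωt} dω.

F[f₁*f₂](ω) = \frac{224}{\left(\omega^{2} + 16\right) \left(\omega^{2} + 196\right)}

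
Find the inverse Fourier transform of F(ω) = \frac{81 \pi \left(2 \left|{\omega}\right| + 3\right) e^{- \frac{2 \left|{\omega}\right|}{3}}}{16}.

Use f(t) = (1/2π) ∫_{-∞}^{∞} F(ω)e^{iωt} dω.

f(t) = \frac{9}{\left(t^{2} + \frac{4}{9}\right)^{2}}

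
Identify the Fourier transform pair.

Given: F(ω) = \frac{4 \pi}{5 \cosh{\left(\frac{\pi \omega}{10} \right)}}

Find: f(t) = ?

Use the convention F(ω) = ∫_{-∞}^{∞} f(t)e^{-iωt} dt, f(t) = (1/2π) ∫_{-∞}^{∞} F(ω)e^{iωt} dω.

f(t) = \frac{8}{e^{5 t} + e^{- 5 t}}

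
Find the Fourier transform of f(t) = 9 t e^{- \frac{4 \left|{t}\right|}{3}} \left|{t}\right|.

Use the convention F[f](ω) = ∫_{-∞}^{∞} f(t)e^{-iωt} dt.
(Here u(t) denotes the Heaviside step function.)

F(ω) = \frac{8748 i \omega \left(3 \omega^{2} - 16\right)}{\left(9 \omega^{2} + 16\right)^{3}}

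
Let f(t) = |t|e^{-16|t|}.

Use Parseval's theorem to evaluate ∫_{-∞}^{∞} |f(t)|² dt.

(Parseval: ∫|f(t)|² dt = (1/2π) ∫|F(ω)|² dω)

∫|f(t)|² dt = \frac{1}{8192}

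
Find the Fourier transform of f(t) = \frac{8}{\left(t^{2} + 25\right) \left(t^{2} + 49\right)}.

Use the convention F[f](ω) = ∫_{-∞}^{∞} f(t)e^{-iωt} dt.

F(ω) = \frac{\pi \left(7 e^{2 \left|{\omega}\right|} - 5\right) e^{- 7 \left|{\omega}\right|}}{105}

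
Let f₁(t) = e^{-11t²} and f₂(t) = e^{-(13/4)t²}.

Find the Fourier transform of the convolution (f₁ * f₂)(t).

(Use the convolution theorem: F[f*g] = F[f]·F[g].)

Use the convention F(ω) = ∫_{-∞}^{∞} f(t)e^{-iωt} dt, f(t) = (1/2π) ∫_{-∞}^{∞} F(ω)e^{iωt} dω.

F[f₁*f₂](ω) = \frac{2 \sqrt{143} \pi e^{- \frac{57 \omega^{2}}{572}}}{143}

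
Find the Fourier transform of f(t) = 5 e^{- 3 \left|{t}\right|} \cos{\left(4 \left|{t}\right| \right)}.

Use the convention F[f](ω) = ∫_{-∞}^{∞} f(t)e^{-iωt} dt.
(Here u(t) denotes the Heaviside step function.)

F(ω) = \frac{30 \left(\omega^{2} + 25\right)}{\omega^{4} - 14 \omega^{2} + 625}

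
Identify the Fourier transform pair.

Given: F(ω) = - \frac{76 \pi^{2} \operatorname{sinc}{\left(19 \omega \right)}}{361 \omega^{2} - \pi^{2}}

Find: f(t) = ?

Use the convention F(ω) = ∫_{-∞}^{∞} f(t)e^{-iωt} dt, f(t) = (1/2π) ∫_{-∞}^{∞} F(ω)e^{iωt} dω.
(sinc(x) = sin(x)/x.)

f(t) = 4 \left(\begin{cases} \frac{\cos{\left(\frac{\pi t}{19} \right)}}{2} + \frac{1}{2} & \text{for}\: \left|{t}\right| < 19 \\0 & \text{otherwise} \end{cases}\right)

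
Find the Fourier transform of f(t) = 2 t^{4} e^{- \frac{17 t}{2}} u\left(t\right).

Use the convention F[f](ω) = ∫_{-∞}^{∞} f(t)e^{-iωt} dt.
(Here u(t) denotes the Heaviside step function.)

F(ω) = \frac{1536}{\left(2 i \omega + 17\right)^{5}}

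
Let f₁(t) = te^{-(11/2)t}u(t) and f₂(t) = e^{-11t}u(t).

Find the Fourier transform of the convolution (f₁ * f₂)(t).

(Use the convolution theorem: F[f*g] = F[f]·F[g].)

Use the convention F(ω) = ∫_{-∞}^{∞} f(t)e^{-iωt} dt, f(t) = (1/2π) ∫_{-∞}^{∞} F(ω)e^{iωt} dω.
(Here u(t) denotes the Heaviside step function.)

F[f₁*f₂](ω) = \frac{4}{\left(i \omega + 11\right) \left(2 i \omega + 11\right)^{2}}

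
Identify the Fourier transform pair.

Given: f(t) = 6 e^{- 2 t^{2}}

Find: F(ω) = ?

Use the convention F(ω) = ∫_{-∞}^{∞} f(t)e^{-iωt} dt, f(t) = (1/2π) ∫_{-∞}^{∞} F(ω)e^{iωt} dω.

F(ω) = 3 \sqrt{2} \sqrt{\pi} e^{- \frac{\omega^{2}}{8}}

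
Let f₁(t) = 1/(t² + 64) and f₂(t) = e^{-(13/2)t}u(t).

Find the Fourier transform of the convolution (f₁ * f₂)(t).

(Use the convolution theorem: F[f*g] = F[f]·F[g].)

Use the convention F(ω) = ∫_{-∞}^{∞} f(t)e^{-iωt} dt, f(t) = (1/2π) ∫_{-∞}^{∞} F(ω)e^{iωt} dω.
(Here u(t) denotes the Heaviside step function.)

F[f₁*f₂](ω) = \frac{\pi e^{- 8 \left|{\omega}\right|}}{4 \left(2 i \omega + 13\right)}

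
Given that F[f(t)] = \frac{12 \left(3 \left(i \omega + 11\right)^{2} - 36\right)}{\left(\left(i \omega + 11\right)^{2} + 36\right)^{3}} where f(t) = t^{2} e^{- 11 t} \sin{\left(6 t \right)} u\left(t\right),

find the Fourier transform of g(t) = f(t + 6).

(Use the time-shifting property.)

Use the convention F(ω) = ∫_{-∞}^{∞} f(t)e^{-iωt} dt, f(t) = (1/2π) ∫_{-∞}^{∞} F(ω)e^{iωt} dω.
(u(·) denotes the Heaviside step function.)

F[g](ω) = \frac{36 \left(\left(i \omega + 11\right)^{2} - 12\right) e^{6 i \omega}}{\left(\left(i \omega + 11\right)^{2} + 36\right)^{3}}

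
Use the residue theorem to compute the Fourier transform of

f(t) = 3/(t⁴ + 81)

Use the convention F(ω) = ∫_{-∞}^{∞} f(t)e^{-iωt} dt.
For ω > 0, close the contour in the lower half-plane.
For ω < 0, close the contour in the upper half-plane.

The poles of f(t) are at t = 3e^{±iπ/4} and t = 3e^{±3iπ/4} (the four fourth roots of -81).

Let g(z) = f(z)e^{-iωz}; for large |z| the factor e^{-iωz} decays in the lower half-plane when ω > 0 and in the upper half-plane when ω < 0.

Case ω > 0 (lower half-plane, clockwise contour ⇒ F(ω) = -2πi·ΣRes):
  Res_{z = - \frac{3 \sqrt{2}}{2} - \frac{3 \sqrt{2} i}{2}} g(z) = \frac{\sqrt{2} i \left(1 - i\right) e^{\frac{3 \sqrt{2} \omega \left(-1 + i\right)}{2}}}{72}
  Res_{z = \frac{3 \sqrt{2}}{2} - \frac{3 \sqrt{2} i}{2}} g(z) = \frac{\sqrt{2} i \left(1 + i\right) e^{- \frac{3 \sqrt{2} \omega \left(1 + i\right)}{2}}}{72}
  F(ω) = -2πi·ΣRes = \frac{\sqrt{2} \pi \left(1 - i\right) \left(e^{3 \sqrt{2} i \omega} + i\right) e^{- \frac{3 \sqrt{2} \omega \left(1 + i\right)}{2}}}{36} = \frac{\pi e^{- \frac{3 \sqrt{2} \omega}{2}} \sin{\left(\frac{3 \sqrt{2} \omega}{2} + \frac{\pi}{4} \right)}}{9}

Case ω < 0 (upper half-plane, counterclockwise contour ⇒ F(ω) = +2πi·ΣRes):
  Res_{z = \frac{3 \sqrt{2}}{2} + \frac{3 \sqrt{2} i}{2}} g(z) = \frac{\sqrt{2} i \left(-1 + i\right) e^{\frac{3 \sqrt{2} \omega \left(1 - i\right)}{2}}}{72}
  Res_{z = - \frac{3 \sqrt{2}}{2} + \frac{3 \sqrt{2} i}{2}} g(z) = \frac{\sqrt{2} \left(1 - i\right) e^{\frac{3 \sqrt{2} \omega \left(1 + i\right)}{2}}}{72}
  F(ω) = 2πi·ΣRes = - \frac{\sqrt{2} i \pi \left(i \left(1 - i\right) e^{\frac{3 \sqrt{2} \omega \left(1 - i\right)}{2}} - \left(1 - i\right) e^{\frac{3 \sqrt{2} \omega \left(1 + i\right)}{2}}\right)}{36} = \frac{\pi e^{\frac{3 \sqrt{2} \omega}{2}} \cos{\left(\frac{3 \sqrt{2} \omega}{2} + \frac{\pi}{4} \right)}}{9}

Both cases combine into a single formula in |ω|:

F(ω) = \frac{\pi e^{- \frac{3 \sqrt{2} \left|{\omega}\right|}{2}} \sin{\left(\frac{3 \sqrt{2} \left|{\omega}\right|}{2} + \frac{\pi}{4} \right)}}{9}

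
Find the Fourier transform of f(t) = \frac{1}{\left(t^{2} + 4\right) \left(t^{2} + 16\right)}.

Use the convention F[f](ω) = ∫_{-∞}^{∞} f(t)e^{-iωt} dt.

F(ω) = \frac{\pi \left(2 e^{2 \left|{\omega}\right|} - 1\right) e^{- 4 \left|{\omega}\right|}}{48}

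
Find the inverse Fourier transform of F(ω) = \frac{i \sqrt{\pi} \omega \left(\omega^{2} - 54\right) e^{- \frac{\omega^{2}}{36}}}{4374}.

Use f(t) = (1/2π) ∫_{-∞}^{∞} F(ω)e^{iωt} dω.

f(t) = 4 t^{3} e^{- 9 t^{2}}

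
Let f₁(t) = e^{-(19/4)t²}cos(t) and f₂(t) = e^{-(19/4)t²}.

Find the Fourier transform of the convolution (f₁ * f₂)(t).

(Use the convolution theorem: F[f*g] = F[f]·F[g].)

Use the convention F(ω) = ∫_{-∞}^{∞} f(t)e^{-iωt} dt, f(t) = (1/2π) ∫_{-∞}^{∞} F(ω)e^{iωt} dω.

F[f₁*f₂](ω) = \frac{2 \pi \left(e^{\frac{4 \omega}{19}} + 1\right) e^{- \frac{2 \omega^{2}}{19} - \frac{2 \omega}{19} - \frac{1}{19}}}{19}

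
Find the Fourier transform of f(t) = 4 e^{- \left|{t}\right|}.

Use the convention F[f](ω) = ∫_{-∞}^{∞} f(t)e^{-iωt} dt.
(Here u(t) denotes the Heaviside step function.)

F(ω) = \frac{8}{\omega^{2} + 1}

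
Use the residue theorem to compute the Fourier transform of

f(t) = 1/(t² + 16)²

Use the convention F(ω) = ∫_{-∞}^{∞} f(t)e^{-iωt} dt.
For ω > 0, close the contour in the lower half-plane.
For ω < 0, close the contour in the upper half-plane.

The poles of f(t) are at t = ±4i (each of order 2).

Let g(z) = f(z)e^{-iωz}; for large |z| the factor e^{-iωz} decays in the lower half-plane when ω > 0 and in the upper half-plane when ω < 0.

Case ω > 0 (lower half-plane, clockwise contour ⇒ F(ω) = -2πi·ΣRes):
  Res_{z = - 4 i} g(z) = \frac{i \left(4 \omega + 1\right) e^{- 4 \omega}}{256} (pole of order 2)
  F(ω) = -2πi·ΣRes = \frac{\pi \left(4 \omega + 1\right) e^{- 4 \omega}}{128}

Case ω < 0 (upper half-plane, counterclockwise contour ⇒ F(ω) = +2πi·ΣRes):
  Res_{z = 4 i} g(z) = \frac{i \left(4 \omega - 1\right) e^{4 \omega}}{256} (pole of order 2)
  F(ω) = 2πi·ΣRes = \frac{\pi \left(1 - 4 \omega\right) e^{4 \omega}}{128}

Both cases combine into a single formula in |ω|:

F(ω) = \frac{\pi \left(4 \left|{\omega}\right| + 1\right) e^{- 4 \left|{\omega}\right|}}{128}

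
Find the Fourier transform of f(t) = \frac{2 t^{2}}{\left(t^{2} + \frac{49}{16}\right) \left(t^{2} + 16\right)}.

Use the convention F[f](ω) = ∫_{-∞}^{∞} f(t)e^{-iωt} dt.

F(ω) = \frac{128 \pi e^{- 4 \left|{\omega}\right|}}{207} - \frac{56 \pi e^{- \frac{7 \left|{\omega}\right|}{4}}}{207}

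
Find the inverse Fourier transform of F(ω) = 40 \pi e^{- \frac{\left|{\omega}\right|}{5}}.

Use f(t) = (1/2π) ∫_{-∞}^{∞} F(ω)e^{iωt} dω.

f(t) = \frac{8}{t^{2} + \frac{1}{25}}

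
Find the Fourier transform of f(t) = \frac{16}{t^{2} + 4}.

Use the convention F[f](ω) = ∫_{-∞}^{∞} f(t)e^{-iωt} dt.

F(ω) = 8 \pi e^{- 2 \left|{\omega}\right|}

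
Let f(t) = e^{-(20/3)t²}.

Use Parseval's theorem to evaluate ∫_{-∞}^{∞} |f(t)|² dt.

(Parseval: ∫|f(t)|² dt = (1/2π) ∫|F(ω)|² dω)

∫|f(t)|² dt = \frac{\sqrt{30} \sqrt{\pi}}{20}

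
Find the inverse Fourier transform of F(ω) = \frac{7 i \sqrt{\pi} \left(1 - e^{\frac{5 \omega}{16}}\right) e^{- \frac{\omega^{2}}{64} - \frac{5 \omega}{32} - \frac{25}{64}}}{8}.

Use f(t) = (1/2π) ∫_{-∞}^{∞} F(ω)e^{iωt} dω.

f(t) = 7 e^{- 16 t^{2}} \sin{\left(5 t \right)}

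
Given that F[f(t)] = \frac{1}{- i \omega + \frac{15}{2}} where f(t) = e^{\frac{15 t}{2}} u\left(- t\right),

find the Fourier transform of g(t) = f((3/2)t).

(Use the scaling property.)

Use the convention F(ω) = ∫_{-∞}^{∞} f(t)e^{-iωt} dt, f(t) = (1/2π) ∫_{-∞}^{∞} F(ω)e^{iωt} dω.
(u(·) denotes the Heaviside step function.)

F[g](ω) = - \frac{4}{4 i \omega - 45}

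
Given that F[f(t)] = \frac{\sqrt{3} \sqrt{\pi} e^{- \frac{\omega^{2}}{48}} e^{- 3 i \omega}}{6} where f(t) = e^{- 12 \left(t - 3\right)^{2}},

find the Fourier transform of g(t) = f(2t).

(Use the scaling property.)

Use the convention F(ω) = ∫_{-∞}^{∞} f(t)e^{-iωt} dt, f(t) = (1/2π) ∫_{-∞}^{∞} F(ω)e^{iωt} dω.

F[g](ω) = \frac{\sqrt{3} \sqrt{\pi} e^{- \frac{\omega \left(\omega + 288 i\right)}{192}}}{12}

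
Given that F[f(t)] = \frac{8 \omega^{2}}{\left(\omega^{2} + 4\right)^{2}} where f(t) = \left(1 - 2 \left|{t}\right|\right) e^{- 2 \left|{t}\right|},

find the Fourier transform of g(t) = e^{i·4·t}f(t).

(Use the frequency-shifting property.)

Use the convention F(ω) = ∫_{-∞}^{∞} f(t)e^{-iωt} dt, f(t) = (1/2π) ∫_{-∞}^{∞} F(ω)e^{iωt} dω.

F[g](ω) = \frac{8 \left(\omega - 4\right)^{2}}{\left(\left(\omega - 4\right)^{2} + 4\right)^{2}}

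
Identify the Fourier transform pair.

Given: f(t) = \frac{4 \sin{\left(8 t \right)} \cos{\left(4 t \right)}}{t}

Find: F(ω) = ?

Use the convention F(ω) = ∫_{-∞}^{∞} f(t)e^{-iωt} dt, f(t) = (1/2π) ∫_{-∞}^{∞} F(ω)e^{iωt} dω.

F(ω) = \begin{cases} 4 \pi & \text{for}\: \omega > -4 \wedge \omega < 4 \\2 \pi & \text{for}\: \omega > -12 \wedge \omega < 12 \\0 & \text{otherwise} \end{cases}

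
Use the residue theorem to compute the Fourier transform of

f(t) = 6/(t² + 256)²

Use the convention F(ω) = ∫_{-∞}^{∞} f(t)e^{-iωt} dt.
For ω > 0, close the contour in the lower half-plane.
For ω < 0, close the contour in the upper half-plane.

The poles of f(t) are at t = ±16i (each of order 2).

Let g(z) = f(z)e^{-iωz}; for large |z| the factor e^{-iωz} decays in the lower half-plane when ω > 0 and in the upper half-plane when ω < 0.

Case ω > 0 (lower half-plane, clockwise contour ⇒ F(ω) = -2πi·ΣRes):
  Res_{z = - 16 i} g(z) = \frac{3 i \left(16 \omega + 1\right) e^{- 16 \omega}}{8192} (pole of order 2)
  F(ω) = -2πi·ΣRes = \frac{3 \pi \left(16 \omega + 1\right) e^{- 16 \omega}}{4096}

Case ω < 0 (upper half-plane, counterclockwise contour ⇒ F(ω) = +2πi·ΣRes):
  Res_{z = 16 i} g(z) = \frac{3 i \left(16 \omega - 1\right) e^{16 \omega}}{8192} (pole of order 2)
  F(ω) = 2πi·ΣRes = \frac{3 \pi \left(1 - 16 \omega\right) e^{16 \omega}}{4096}

Both cases combine into a single formula in |ω|:

F(ω) = \frac{3 \pi \left(16 \left|{\omega}\right| + 1\right) e^{- 16 \left|{\omega}\right|}}{4096}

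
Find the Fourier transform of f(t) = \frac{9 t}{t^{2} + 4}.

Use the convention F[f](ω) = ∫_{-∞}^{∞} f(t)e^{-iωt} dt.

F(ω) = - 9 i \pi e^{- 2 \left|{\omega}\right|} \operatorname{sign}{\left(\omega \right)}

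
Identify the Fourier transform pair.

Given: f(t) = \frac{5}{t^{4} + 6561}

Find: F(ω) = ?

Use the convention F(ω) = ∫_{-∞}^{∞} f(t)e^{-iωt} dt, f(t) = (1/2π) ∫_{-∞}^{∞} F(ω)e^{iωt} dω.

F(ω) = \frac{5 \pi e^{- \frac{9 \sqrt{2} \left|{\omega}\right|}{2}} \sin{\left(\frac{9 \sqrt{2} \left|{\omega}\right|}{2} + \frac{\pi}{4} \right)}}{729}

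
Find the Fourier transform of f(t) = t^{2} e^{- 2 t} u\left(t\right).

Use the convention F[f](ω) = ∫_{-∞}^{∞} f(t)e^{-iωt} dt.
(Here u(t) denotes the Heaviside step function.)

F(ω) = \frac{2}{\left(i \omega + 2\right)^{3}}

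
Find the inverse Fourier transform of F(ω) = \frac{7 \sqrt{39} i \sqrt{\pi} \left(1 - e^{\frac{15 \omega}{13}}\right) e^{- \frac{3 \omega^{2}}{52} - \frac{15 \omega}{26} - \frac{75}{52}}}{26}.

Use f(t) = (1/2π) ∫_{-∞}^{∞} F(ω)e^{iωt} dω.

f(t) = 7 e^{- \frac{13 t^{2}}{3}} \sin{\left(5 t \right)}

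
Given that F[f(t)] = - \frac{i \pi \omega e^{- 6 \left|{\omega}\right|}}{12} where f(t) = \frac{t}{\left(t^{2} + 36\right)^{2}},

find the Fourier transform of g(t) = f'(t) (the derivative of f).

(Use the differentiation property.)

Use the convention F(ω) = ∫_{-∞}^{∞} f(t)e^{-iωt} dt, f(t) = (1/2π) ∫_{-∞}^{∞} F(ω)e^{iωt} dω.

F[g](ω) = \frac{\pi \omega^{2} e^{- 6 \left|{\omega}\right|}}{12}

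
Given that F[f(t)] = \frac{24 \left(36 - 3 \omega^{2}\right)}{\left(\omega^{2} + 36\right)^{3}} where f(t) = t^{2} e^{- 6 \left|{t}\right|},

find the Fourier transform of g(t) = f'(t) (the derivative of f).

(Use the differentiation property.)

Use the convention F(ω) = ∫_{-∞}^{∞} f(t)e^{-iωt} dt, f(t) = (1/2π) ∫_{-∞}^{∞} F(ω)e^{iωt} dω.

F[g](ω) = - \frac{72 i \omega \left(\omega^{2} - 12\right)}{\left(\omega^{2} + 36\right)^{3}}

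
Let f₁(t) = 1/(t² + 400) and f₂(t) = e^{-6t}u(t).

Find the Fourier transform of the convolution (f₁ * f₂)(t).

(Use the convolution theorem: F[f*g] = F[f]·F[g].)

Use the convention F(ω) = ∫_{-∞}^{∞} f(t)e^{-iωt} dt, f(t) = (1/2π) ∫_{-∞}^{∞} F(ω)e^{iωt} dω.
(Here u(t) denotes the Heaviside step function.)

F[f₁*f₂](ω) = \frac{\pi e^{- 20 \left|{\omega}\right|}}{20 \left(i \omega + 6\right)}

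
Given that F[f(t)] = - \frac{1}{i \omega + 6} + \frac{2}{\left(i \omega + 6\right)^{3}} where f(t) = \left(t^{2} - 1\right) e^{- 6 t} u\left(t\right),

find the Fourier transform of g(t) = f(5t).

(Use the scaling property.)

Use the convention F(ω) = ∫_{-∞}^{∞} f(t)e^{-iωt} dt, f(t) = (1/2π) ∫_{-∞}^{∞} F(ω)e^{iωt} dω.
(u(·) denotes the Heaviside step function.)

F[g](ω) = \frac{50 i \omega - \left(i \omega + 30\right)^{3} + 1500}{\left(i \omega + 30\right)^{4}}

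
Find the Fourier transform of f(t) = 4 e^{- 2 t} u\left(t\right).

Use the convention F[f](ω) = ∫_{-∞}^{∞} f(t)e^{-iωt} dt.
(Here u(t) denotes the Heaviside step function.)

F(ω) = \frac{4}{i \omega + 2}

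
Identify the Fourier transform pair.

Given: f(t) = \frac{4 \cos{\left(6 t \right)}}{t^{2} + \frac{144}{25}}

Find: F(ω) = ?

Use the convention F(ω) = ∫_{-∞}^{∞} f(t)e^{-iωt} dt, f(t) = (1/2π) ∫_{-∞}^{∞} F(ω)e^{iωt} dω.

F(ω) = \frac{5 \pi e^{- \frac{12 \left|{\omega + 6}\right|}{5}}}{6} + \frac{5 \pi e^{- \frac{12 \left|{\omega - 6}\right|}{5}}}{6}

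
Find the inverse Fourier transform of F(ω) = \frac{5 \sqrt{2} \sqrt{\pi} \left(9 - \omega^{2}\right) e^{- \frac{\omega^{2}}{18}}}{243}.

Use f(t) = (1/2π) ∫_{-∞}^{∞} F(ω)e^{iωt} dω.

f(t) = 5 t^{2} e^{- \frac{9 t^{2}}{2}}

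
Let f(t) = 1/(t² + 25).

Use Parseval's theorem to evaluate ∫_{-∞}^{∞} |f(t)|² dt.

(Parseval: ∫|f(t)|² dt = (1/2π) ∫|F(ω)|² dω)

∫|f(t)|² dt = \frac{\pi}{250}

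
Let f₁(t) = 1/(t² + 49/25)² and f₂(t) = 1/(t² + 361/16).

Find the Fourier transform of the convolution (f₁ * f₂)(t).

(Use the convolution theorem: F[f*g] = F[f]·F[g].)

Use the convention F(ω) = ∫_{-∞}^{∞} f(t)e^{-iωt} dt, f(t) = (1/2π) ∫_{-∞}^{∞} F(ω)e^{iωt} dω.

F[f₁*f₂](ω) = \frac{50 \pi^{2} \left(7 \left|{\omega}\right| + 5\right) e^{- \frac{123 \left|{\omega}\right|}{20}}}{6517}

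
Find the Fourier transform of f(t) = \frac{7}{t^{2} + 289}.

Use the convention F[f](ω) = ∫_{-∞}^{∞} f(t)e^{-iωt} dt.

F(ω) = \frac{7 \pi e^{- 17 \left|{\omega}\right|}}{17}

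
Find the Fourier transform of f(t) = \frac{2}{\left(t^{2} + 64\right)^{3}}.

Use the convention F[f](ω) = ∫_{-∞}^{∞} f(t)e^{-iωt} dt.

F(ω) = \frac{\pi \left(64 \omega^{2} + 24 \left|{\omega}\right| + 3\right) e^{- 8 \left|{\omega}\right|}}{131072}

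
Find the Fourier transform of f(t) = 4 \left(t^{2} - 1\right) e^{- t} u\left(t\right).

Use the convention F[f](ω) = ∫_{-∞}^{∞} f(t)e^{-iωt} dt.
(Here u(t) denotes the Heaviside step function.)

F(ω) = \frac{4 \left(2 i \omega - \left(i \omega + 1\right)^{3} + 2\right)}{\left(i \omega + 1\right)^{4}}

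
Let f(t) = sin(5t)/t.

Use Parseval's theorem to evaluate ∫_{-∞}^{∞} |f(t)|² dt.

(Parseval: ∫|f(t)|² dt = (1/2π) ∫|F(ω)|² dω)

∫|f(t)|² dt = 5 \pi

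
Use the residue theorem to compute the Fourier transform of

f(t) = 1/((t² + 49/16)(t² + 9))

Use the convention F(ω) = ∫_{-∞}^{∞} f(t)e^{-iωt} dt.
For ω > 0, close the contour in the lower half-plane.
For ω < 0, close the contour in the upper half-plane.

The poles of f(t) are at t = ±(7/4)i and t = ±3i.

Let g(z) = f(z)e^{-iωz}; for large |z| the factor e^{-iωz} decays in the lower half-plane when ω > 0 and in the upper half-plane when ω < 0.

Case ω > 0 (lower half-plane, clockwise contour ⇒ F(ω) = -2πi·ΣRes):
  Res_{z = - \frac{7 i}{4}} g(z) = \frac{32 i e^{- \frac{7 \omega}{4}}}{665}
  Res_{z = - 3 i} g(z) = - \frac{8 i e^{- 3 \omega}}{285}
  F(ω) = -2πi·ΣRes = - \frac{16 \pi e^{- 3 \omega}}{285} + \frac{64 \pi e^{- \frac{7 \omega}{4}}}{665}

Case ω < 0 (upper half-plane, counterclockwise contour ⇒ F(ω) = +2πi·ΣRes):
  Res_{z = \frac{7 i}{4}} g(z) = - \frac{32 i e^{\frac{7 \omega}{4}}}{665}
  Res_{z = 3 i} g(z) = \frac{8 i e^{3 \omega}}{285}
  F(ω) = 2πi·ΣRes = \frac{16 \pi \left(12 e^{\frac{7 \omega}{4}} - 7 e^{3 \omega}\right)}{1995}

Both cases combine into a single formula in |ω|:

F(ω) = - \frac{16 \pi e^{- 3 \left|{\omega}\right|}}{285} + \frac{64 \pi e^{- \frac{7 \left|{\omega}\right|}{4}}}{665}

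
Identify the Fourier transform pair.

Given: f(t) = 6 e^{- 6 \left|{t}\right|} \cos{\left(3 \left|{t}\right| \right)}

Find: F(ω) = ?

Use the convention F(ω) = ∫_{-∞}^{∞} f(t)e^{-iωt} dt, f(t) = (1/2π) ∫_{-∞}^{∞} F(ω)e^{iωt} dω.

F(ω) = \frac{72 \left(\omega^{2} + 45\right)}{\omega^{4} + 54 \omega^{2} + 2025}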